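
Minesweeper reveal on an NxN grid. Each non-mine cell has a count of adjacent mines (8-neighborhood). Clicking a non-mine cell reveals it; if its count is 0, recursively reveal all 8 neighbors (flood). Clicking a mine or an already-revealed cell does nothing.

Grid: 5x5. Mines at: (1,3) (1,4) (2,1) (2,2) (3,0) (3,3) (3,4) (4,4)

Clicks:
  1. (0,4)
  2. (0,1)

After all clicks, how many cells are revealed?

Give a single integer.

Answer: 7

Derivation:
Click 1 (0,4) count=2: revealed 1 new [(0,4)] -> total=1
Click 2 (0,1) count=0: revealed 6 new [(0,0) (0,1) (0,2) (1,0) (1,1) (1,2)] -> total=7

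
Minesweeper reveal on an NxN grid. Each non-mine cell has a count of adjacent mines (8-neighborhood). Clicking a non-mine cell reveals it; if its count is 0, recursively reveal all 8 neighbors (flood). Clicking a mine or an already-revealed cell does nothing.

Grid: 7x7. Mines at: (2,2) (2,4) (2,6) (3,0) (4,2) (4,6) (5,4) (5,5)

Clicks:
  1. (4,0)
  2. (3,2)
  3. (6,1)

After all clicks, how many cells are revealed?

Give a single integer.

Answer: 11

Derivation:
Click 1 (4,0) count=1: revealed 1 new [(4,0)] -> total=1
Click 2 (3,2) count=2: revealed 1 new [(3,2)] -> total=2
Click 3 (6,1) count=0: revealed 9 new [(4,1) (5,0) (5,1) (5,2) (5,3) (6,0) (6,1) (6,2) (6,3)] -> total=11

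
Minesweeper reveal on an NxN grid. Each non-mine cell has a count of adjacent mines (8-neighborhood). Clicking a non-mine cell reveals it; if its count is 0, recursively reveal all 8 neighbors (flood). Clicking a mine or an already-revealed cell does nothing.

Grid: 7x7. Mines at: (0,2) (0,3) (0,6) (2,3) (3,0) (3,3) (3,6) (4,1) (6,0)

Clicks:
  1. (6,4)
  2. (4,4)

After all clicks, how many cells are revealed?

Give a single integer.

Click 1 (6,4) count=0: revealed 17 new [(4,2) (4,3) (4,4) (4,5) (4,6) (5,1) (5,2) (5,3) (5,4) (5,5) (5,6) (6,1) (6,2) (6,3) (6,4) (6,5) (6,6)] -> total=17
Click 2 (4,4) count=1: revealed 0 new [(none)] -> total=17

Answer: 17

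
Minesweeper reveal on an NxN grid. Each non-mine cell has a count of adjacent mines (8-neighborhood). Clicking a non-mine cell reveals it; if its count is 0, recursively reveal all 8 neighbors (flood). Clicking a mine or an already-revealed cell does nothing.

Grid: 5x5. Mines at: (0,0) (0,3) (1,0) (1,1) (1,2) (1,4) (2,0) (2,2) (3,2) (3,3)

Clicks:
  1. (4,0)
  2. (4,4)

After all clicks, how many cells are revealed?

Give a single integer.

Click 1 (4,0) count=0: revealed 4 new [(3,0) (3,1) (4,0) (4,1)] -> total=4
Click 2 (4,4) count=1: revealed 1 new [(4,4)] -> total=5

Answer: 5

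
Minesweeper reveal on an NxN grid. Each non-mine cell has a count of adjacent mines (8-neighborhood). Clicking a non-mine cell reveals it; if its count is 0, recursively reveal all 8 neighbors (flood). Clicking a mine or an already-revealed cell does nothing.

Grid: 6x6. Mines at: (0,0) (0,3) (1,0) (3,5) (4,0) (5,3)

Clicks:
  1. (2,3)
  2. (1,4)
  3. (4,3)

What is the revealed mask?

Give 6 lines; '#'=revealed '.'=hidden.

Answer: ......
.####.
.####.
.####.
.####.
......

Derivation:
Click 1 (2,3) count=0: revealed 16 new [(1,1) (1,2) (1,3) (1,4) (2,1) (2,2) (2,3) (2,4) (3,1) (3,2) (3,3) (3,4) (4,1) (4,2) (4,3) (4,4)] -> total=16
Click 2 (1,4) count=1: revealed 0 new [(none)] -> total=16
Click 3 (4,3) count=1: revealed 0 new [(none)] -> total=16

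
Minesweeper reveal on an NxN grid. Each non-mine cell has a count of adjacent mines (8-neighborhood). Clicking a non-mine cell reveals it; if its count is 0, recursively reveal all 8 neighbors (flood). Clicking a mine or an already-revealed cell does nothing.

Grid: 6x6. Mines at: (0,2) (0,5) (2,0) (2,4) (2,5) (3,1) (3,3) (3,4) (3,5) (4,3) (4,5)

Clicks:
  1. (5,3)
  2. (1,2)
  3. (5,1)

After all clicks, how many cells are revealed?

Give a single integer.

Answer: 8

Derivation:
Click 1 (5,3) count=1: revealed 1 new [(5,3)] -> total=1
Click 2 (1,2) count=1: revealed 1 new [(1,2)] -> total=2
Click 3 (5,1) count=0: revealed 6 new [(4,0) (4,1) (4,2) (5,0) (5,1) (5,2)] -> total=8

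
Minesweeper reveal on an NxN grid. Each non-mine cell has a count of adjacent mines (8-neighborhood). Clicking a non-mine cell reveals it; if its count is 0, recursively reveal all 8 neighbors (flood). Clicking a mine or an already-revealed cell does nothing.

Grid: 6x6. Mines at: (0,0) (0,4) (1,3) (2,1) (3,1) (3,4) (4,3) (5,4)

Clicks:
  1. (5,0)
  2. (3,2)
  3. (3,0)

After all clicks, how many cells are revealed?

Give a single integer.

Answer: 8

Derivation:
Click 1 (5,0) count=0: revealed 6 new [(4,0) (4,1) (4,2) (5,0) (5,1) (5,2)] -> total=6
Click 2 (3,2) count=3: revealed 1 new [(3,2)] -> total=7
Click 3 (3,0) count=2: revealed 1 new [(3,0)] -> total=8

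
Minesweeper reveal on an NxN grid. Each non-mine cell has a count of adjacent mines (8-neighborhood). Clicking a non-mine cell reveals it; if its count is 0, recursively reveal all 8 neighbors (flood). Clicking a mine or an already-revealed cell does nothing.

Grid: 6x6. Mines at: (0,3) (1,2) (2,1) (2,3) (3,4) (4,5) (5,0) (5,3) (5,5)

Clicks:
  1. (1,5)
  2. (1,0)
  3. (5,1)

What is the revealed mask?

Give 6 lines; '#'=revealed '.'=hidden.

Click 1 (1,5) count=0: revealed 6 new [(0,4) (0,5) (1,4) (1,5) (2,4) (2,5)] -> total=6
Click 2 (1,0) count=1: revealed 1 new [(1,0)] -> total=7
Click 3 (5,1) count=1: revealed 1 new [(5,1)] -> total=8

Answer: ....##
#...##
....##
......
......
.#....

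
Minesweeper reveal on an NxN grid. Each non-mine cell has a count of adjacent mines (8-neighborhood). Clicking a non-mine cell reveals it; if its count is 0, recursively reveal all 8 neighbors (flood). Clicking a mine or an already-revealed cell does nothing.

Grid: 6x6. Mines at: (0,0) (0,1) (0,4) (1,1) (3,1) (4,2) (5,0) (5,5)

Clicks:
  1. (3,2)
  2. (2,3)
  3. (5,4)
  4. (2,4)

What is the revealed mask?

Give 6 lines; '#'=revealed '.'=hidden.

Click 1 (3,2) count=2: revealed 1 new [(3,2)] -> total=1
Click 2 (2,3) count=0: revealed 14 new [(1,2) (1,3) (1,4) (1,5) (2,2) (2,3) (2,4) (2,5) (3,3) (3,4) (3,5) (4,3) (4,4) (4,5)] -> total=15
Click 3 (5,4) count=1: revealed 1 new [(5,4)] -> total=16
Click 4 (2,4) count=0: revealed 0 new [(none)] -> total=16

Answer: ......
..####
..####
..####
...###
....#.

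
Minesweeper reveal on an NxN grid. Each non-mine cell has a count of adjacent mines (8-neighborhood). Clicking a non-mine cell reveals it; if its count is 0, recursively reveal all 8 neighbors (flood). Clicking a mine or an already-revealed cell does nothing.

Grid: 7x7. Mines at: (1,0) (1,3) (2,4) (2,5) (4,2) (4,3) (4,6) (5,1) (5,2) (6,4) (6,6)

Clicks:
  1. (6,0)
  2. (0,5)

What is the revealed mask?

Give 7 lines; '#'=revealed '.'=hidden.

Click 1 (6,0) count=1: revealed 1 new [(6,0)] -> total=1
Click 2 (0,5) count=0: revealed 6 new [(0,4) (0,5) (0,6) (1,4) (1,5) (1,6)] -> total=7

Answer: ....###
....###
.......
.......
.......
.......
#......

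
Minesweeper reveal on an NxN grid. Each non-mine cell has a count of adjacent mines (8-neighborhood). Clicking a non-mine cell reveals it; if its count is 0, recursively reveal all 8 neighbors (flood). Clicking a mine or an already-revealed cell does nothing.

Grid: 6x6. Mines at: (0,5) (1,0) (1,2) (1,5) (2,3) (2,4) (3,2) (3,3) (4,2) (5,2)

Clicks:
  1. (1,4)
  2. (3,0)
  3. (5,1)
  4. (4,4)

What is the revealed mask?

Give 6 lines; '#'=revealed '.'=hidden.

Answer: ......
....#.
##....
##....
##..#.
##....

Derivation:
Click 1 (1,4) count=4: revealed 1 new [(1,4)] -> total=1
Click 2 (3,0) count=0: revealed 8 new [(2,0) (2,1) (3,0) (3,1) (4,0) (4,1) (5,0) (5,1)] -> total=9
Click 3 (5,1) count=2: revealed 0 new [(none)] -> total=9
Click 4 (4,4) count=1: revealed 1 new [(4,4)] -> total=10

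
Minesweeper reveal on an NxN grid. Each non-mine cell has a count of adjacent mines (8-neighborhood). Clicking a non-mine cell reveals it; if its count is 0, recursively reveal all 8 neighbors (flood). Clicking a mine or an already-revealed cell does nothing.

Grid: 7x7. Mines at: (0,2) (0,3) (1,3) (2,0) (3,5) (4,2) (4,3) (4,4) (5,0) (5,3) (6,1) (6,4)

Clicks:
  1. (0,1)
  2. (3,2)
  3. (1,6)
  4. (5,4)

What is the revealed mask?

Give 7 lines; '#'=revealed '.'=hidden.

Click 1 (0,1) count=1: revealed 1 new [(0,1)] -> total=1
Click 2 (3,2) count=2: revealed 1 new [(3,2)] -> total=2
Click 3 (1,6) count=0: revealed 9 new [(0,4) (0,5) (0,6) (1,4) (1,5) (1,6) (2,4) (2,5) (2,6)] -> total=11
Click 4 (5,4) count=4: revealed 1 new [(5,4)] -> total=12

Answer: .#..###
....###
....###
..#....
.......
....#..
.......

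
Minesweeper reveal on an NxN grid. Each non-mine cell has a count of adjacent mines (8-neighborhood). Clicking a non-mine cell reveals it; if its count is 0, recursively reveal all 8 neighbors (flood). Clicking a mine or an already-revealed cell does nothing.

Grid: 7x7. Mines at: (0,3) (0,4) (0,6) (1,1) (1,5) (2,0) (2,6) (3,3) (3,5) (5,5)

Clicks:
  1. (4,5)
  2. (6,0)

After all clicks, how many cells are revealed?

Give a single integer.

Answer: 19

Derivation:
Click 1 (4,5) count=2: revealed 1 new [(4,5)] -> total=1
Click 2 (6,0) count=0: revealed 18 new [(3,0) (3,1) (3,2) (4,0) (4,1) (4,2) (4,3) (4,4) (5,0) (5,1) (5,2) (5,3) (5,4) (6,0) (6,1) (6,2) (6,3) (6,4)] -> total=19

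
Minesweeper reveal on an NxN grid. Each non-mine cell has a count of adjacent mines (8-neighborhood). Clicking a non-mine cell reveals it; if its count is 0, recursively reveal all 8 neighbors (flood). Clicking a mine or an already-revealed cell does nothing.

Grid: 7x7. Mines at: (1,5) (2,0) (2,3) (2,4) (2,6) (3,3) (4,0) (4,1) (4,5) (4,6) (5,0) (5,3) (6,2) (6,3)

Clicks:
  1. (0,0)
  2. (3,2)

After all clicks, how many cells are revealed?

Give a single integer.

Click 1 (0,0) count=0: revealed 10 new [(0,0) (0,1) (0,2) (0,3) (0,4) (1,0) (1,1) (1,2) (1,3) (1,4)] -> total=10
Click 2 (3,2) count=3: revealed 1 new [(3,2)] -> total=11

Answer: 11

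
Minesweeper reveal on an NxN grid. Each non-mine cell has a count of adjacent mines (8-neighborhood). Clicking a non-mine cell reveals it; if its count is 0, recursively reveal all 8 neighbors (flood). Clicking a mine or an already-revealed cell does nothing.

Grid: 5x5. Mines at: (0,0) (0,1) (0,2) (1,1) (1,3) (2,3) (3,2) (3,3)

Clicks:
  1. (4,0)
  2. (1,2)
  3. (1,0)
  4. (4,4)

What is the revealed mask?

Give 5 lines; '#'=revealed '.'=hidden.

Click 1 (4,0) count=0: revealed 6 new [(2,0) (2,1) (3,0) (3,1) (4,0) (4,1)] -> total=6
Click 2 (1,2) count=5: revealed 1 new [(1,2)] -> total=7
Click 3 (1,0) count=3: revealed 1 new [(1,0)] -> total=8
Click 4 (4,4) count=1: revealed 1 new [(4,4)] -> total=9

Answer: .....
#.#..
##...
##...
##..#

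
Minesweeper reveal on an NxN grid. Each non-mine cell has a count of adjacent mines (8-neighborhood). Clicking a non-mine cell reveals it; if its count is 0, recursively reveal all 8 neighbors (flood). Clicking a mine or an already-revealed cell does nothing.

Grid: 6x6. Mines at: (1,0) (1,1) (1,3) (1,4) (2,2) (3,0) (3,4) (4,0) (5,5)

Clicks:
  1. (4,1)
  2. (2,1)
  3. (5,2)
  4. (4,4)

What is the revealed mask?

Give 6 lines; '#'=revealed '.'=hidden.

Click 1 (4,1) count=2: revealed 1 new [(4,1)] -> total=1
Click 2 (2,1) count=4: revealed 1 new [(2,1)] -> total=2
Click 3 (5,2) count=0: revealed 10 new [(3,1) (3,2) (3,3) (4,2) (4,3) (4,4) (5,1) (5,2) (5,3) (5,4)] -> total=12
Click 4 (4,4) count=2: revealed 0 new [(none)] -> total=12

Answer: ......
......
.#....
.###..
.####.
.####.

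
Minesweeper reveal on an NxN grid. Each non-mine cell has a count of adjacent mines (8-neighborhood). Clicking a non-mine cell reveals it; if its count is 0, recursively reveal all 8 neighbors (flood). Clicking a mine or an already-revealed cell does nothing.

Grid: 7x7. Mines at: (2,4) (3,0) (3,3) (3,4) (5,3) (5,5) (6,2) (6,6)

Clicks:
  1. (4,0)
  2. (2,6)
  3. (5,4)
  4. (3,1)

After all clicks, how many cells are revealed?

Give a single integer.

Answer: 27

Derivation:
Click 1 (4,0) count=1: revealed 1 new [(4,0)] -> total=1
Click 2 (2,6) count=0: revealed 24 new [(0,0) (0,1) (0,2) (0,3) (0,4) (0,5) (0,6) (1,0) (1,1) (1,2) (1,3) (1,4) (1,5) (1,6) (2,0) (2,1) (2,2) (2,3) (2,5) (2,6) (3,5) (3,6) (4,5) (4,6)] -> total=25
Click 3 (5,4) count=2: revealed 1 new [(5,4)] -> total=26
Click 4 (3,1) count=1: revealed 1 new [(3,1)] -> total=27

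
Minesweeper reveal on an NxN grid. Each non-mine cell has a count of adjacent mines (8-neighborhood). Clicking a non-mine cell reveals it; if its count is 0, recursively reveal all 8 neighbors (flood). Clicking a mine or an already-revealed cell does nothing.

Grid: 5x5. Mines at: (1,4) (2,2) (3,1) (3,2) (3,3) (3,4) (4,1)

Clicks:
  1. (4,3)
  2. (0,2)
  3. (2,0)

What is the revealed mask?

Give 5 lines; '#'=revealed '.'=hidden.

Click 1 (4,3) count=3: revealed 1 new [(4,3)] -> total=1
Click 2 (0,2) count=0: revealed 10 new [(0,0) (0,1) (0,2) (0,3) (1,0) (1,1) (1,2) (1,3) (2,0) (2,1)] -> total=11
Click 3 (2,0) count=1: revealed 0 new [(none)] -> total=11

Answer: ####.
####.
##...
.....
...#.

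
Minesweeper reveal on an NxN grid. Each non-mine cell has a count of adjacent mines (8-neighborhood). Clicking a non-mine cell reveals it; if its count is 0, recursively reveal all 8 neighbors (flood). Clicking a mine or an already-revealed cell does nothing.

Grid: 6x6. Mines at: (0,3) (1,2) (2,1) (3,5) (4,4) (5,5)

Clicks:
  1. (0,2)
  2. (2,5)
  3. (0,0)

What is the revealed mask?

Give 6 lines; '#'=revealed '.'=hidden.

Click 1 (0,2) count=2: revealed 1 new [(0,2)] -> total=1
Click 2 (2,5) count=1: revealed 1 new [(2,5)] -> total=2
Click 3 (0,0) count=0: revealed 4 new [(0,0) (0,1) (1,0) (1,1)] -> total=6

Answer: ###...
##....
.....#
......
......
......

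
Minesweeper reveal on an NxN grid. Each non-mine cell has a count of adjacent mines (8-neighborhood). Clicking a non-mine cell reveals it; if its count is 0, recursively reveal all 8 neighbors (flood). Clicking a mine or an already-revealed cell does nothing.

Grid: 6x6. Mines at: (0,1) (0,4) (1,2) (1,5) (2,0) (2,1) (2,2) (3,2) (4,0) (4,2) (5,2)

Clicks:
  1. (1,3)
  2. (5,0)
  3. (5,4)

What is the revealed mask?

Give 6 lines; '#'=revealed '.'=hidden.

Click 1 (1,3) count=3: revealed 1 new [(1,3)] -> total=1
Click 2 (5,0) count=1: revealed 1 new [(5,0)] -> total=2
Click 3 (5,4) count=0: revealed 12 new [(2,3) (2,4) (2,5) (3,3) (3,4) (3,5) (4,3) (4,4) (4,5) (5,3) (5,4) (5,5)] -> total=14

Answer: ......
...#..
...###
...###
...###
#..###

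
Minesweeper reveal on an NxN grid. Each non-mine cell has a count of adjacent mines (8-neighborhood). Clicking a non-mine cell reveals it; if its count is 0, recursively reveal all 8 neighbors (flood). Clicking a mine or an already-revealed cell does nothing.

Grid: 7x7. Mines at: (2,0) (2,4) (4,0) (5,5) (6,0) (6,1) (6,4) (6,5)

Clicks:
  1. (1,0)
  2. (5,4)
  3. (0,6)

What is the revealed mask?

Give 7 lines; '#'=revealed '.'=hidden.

Click 1 (1,0) count=1: revealed 1 new [(1,0)] -> total=1
Click 2 (5,4) count=3: revealed 1 new [(5,4)] -> total=2
Click 3 (0,6) count=0: revealed 33 new [(0,0) (0,1) (0,2) (0,3) (0,4) (0,5) (0,6) (1,1) (1,2) (1,3) (1,4) (1,5) (1,6) (2,1) (2,2) (2,3) (2,5) (2,6) (3,1) (3,2) (3,3) (3,4) (3,5) (3,6) (4,1) (4,2) (4,3) (4,4) (4,5) (4,6) (5,1) (5,2) (5,3)] -> total=35

Answer: #######
#######
.###.##
.######
.######
.####..
.......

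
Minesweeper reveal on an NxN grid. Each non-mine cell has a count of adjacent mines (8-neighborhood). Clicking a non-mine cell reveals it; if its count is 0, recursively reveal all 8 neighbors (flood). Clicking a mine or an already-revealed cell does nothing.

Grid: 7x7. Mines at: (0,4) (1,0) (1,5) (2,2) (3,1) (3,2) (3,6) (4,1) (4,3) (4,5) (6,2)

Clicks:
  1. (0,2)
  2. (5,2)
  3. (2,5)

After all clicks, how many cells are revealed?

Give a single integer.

Click 1 (0,2) count=0: revealed 6 new [(0,1) (0,2) (0,3) (1,1) (1,2) (1,3)] -> total=6
Click 2 (5,2) count=3: revealed 1 new [(5,2)] -> total=7
Click 3 (2,5) count=2: revealed 1 new [(2,5)] -> total=8

Answer: 8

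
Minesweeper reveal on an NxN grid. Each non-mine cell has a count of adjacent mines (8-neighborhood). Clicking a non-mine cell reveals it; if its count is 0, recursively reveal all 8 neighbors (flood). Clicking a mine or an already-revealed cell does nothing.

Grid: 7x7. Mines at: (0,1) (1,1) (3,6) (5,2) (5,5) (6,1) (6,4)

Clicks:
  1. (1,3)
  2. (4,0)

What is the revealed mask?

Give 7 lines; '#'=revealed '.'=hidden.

Answer: ..#####
..#####
#######
######.
######.
##.....
.......

Derivation:
Click 1 (1,3) count=0: revealed 31 new [(0,2) (0,3) (0,4) (0,5) (0,6) (1,2) (1,3) (1,4) (1,5) (1,6) (2,0) (2,1) (2,2) (2,3) (2,4) (2,5) (2,6) (3,0) (3,1) (3,2) (3,3) (3,4) (3,5) (4,0) (4,1) (4,2) (4,3) (4,4) (4,5) (5,0) (5,1)] -> total=31
Click 2 (4,0) count=0: revealed 0 new [(none)] -> total=31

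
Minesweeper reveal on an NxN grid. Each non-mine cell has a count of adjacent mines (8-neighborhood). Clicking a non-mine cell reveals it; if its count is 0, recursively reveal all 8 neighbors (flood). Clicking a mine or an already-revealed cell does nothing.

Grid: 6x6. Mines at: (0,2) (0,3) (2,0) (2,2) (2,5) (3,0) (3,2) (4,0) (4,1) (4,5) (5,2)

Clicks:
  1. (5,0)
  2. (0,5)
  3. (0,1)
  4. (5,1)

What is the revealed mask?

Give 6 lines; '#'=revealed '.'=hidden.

Click 1 (5,0) count=2: revealed 1 new [(5,0)] -> total=1
Click 2 (0,5) count=0: revealed 4 new [(0,4) (0,5) (1,4) (1,5)] -> total=5
Click 3 (0,1) count=1: revealed 1 new [(0,1)] -> total=6
Click 4 (5,1) count=3: revealed 1 new [(5,1)] -> total=7

Answer: .#..##
....##
......
......
......
##....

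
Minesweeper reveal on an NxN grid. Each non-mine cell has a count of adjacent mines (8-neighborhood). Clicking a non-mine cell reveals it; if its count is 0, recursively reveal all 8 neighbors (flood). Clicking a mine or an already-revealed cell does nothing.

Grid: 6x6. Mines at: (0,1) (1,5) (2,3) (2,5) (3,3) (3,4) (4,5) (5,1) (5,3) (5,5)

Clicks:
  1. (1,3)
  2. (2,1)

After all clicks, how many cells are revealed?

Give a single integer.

Click 1 (1,3) count=1: revealed 1 new [(1,3)] -> total=1
Click 2 (2,1) count=0: revealed 12 new [(1,0) (1,1) (1,2) (2,0) (2,1) (2,2) (3,0) (3,1) (3,2) (4,0) (4,1) (4,2)] -> total=13

Answer: 13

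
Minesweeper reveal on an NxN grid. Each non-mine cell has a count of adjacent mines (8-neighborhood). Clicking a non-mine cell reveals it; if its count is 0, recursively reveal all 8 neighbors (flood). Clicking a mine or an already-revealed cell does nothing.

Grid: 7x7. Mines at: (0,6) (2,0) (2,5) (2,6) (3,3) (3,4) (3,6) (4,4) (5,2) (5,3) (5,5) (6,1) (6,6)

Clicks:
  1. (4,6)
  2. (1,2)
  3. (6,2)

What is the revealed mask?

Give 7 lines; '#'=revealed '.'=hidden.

Click 1 (4,6) count=2: revealed 1 new [(4,6)] -> total=1
Click 2 (1,2) count=0: revealed 16 new [(0,0) (0,1) (0,2) (0,3) (0,4) (0,5) (1,0) (1,1) (1,2) (1,3) (1,4) (1,5) (2,1) (2,2) (2,3) (2,4)] -> total=17
Click 3 (6,2) count=3: revealed 1 new [(6,2)] -> total=18

Answer: ######.
######.
.####..
.......
......#
.......
..#....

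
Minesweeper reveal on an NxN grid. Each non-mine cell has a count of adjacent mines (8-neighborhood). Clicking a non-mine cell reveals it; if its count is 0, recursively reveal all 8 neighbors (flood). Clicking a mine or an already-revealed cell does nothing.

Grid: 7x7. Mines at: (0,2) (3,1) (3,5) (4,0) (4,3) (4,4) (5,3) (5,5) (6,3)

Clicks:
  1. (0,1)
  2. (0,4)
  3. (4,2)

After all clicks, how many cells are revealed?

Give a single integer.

Click 1 (0,1) count=1: revealed 1 new [(0,1)] -> total=1
Click 2 (0,4) count=0: revealed 17 new [(0,3) (0,4) (0,5) (0,6) (1,2) (1,3) (1,4) (1,5) (1,6) (2,2) (2,3) (2,4) (2,5) (2,6) (3,2) (3,3) (3,4)] -> total=18
Click 3 (4,2) count=3: revealed 1 new [(4,2)] -> total=19

Answer: 19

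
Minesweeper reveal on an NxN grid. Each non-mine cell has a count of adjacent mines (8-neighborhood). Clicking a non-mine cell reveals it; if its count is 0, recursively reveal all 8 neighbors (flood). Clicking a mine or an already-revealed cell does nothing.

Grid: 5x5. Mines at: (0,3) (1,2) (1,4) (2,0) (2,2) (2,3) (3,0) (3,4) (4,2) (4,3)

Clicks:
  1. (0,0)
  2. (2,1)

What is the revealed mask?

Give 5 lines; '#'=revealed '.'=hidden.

Click 1 (0,0) count=0: revealed 4 new [(0,0) (0,1) (1,0) (1,1)] -> total=4
Click 2 (2,1) count=4: revealed 1 new [(2,1)] -> total=5

Answer: ##...
##...
.#...
.....
.....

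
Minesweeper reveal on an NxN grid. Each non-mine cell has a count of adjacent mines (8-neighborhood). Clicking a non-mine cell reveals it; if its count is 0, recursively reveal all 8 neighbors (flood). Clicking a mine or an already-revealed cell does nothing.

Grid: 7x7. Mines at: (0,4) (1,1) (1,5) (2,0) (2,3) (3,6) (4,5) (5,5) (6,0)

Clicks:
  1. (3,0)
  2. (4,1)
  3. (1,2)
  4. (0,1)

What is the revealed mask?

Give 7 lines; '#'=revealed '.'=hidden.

Answer: .#.....
..#....
.......
#####..
#####..
#####..
.####..

Derivation:
Click 1 (3,0) count=1: revealed 1 new [(3,0)] -> total=1
Click 2 (4,1) count=0: revealed 18 new [(3,1) (3,2) (3,3) (3,4) (4,0) (4,1) (4,2) (4,3) (4,4) (5,0) (5,1) (5,2) (5,3) (5,4) (6,1) (6,2) (6,3) (6,4)] -> total=19
Click 3 (1,2) count=2: revealed 1 new [(1,2)] -> total=20
Click 4 (0,1) count=1: revealed 1 new [(0,1)] -> total=21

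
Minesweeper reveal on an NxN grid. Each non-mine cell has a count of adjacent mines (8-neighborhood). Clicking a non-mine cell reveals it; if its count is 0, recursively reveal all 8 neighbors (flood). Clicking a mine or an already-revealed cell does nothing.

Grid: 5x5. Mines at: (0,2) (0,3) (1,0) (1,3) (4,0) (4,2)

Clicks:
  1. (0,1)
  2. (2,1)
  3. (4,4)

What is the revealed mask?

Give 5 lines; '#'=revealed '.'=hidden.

Click 1 (0,1) count=2: revealed 1 new [(0,1)] -> total=1
Click 2 (2,1) count=1: revealed 1 new [(2,1)] -> total=2
Click 3 (4,4) count=0: revealed 6 new [(2,3) (2,4) (3,3) (3,4) (4,3) (4,4)] -> total=8

Answer: .#...
.....
.#.##
...##
...##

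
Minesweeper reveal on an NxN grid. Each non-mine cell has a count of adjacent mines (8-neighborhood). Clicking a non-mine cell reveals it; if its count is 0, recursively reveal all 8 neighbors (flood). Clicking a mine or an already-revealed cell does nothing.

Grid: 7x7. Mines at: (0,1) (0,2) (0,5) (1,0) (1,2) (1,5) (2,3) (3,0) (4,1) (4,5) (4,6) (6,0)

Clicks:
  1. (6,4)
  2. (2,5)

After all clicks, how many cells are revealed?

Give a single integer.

Answer: 19

Derivation:
Click 1 (6,4) count=0: revealed 18 new [(3,2) (3,3) (3,4) (4,2) (4,3) (4,4) (5,1) (5,2) (5,3) (5,4) (5,5) (5,6) (6,1) (6,2) (6,3) (6,4) (6,5) (6,6)] -> total=18
Click 2 (2,5) count=1: revealed 1 new [(2,5)] -> total=19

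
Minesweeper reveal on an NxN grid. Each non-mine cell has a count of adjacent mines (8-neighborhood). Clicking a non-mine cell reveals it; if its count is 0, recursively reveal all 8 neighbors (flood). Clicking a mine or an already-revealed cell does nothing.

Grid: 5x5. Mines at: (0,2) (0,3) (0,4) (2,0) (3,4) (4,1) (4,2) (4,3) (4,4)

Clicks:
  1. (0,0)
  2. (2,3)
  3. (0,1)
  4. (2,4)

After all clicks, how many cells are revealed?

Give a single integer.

Answer: 6

Derivation:
Click 1 (0,0) count=0: revealed 4 new [(0,0) (0,1) (1,0) (1,1)] -> total=4
Click 2 (2,3) count=1: revealed 1 new [(2,3)] -> total=5
Click 3 (0,1) count=1: revealed 0 new [(none)] -> total=5
Click 4 (2,4) count=1: revealed 1 new [(2,4)] -> total=6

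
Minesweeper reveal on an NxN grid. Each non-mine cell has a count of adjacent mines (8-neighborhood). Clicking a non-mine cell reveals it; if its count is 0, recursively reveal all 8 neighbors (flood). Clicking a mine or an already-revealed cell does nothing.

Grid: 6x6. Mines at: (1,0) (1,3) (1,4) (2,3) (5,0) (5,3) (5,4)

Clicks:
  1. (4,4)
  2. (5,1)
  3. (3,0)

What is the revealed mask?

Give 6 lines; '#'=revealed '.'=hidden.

Click 1 (4,4) count=2: revealed 1 new [(4,4)] -> total=1
Click 2 (5,1) count=1: revealed 1 new [(5,1)] -> total=2
Click 3 (3,0) count=0: revealed 9 new [(2,0) (2,1) (2,2) (3,0) (3,1) (3,2) (4,0) (4,1) (4,2)] -> total=11

Answer: ......
......
###...
###...
###.#.
.#....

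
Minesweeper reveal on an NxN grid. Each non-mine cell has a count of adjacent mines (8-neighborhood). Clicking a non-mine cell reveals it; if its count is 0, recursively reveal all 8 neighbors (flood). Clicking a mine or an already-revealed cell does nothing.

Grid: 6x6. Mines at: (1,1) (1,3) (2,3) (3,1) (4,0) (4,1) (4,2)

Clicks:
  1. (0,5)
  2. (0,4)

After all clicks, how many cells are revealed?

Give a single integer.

Click 1 (0,5) count=0: revealed 15 new [(0,4) (0,5) (1,4) (1,5) (2,4) (2,5) (3,3) (3,4) (3,5) (4,3) (4,4) (4,5) (5,3) (5,4) (5,5)] -> total=15
Click 2 (0,4) count=1: revealed 0 new [(none)] -> total=15

Answer: 15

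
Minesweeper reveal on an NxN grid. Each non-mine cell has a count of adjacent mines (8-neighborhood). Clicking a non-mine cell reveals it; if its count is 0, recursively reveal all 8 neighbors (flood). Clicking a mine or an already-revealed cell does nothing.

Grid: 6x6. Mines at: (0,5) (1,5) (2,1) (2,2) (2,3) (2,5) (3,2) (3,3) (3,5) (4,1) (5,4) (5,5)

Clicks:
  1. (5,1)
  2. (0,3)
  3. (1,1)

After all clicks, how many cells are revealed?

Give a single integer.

Click 1 (5,1) count=1: revealed 1 new [(5,1)] -> total=1
Click 2 (0,3) count=0: revealed 10 new [(0,0) (0,1) (0,2) (0,3) (0,4) (1,0) (1,1) (1,2) (1,3) (1,4)] -> total=11
Click 3 (1,1) count=2: revealed 0 new [(none)] -> total=11

Answer: 11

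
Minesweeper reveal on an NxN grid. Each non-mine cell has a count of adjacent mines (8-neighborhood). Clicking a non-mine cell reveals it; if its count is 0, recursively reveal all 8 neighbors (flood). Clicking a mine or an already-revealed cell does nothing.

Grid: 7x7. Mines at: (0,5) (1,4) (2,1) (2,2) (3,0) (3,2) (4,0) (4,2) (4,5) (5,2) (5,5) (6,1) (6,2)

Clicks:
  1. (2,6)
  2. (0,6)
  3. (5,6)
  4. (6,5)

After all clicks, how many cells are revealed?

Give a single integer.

Click 1 (2,6) count=0: revealed 6 new [(1,5) (1,6) (2,5) (2,6) (3,5) (3,6)] -> total=6
Click 2 (0,6) count=1: revealed 1 new [(0,6)] -> total=7
Click 3 (5,6) count=2: revealed 1 new [(5,6)] -> total=8
Click 4 (6,5) count=1: revealed 1 new [(6,5)] -> total=9

Answer: 9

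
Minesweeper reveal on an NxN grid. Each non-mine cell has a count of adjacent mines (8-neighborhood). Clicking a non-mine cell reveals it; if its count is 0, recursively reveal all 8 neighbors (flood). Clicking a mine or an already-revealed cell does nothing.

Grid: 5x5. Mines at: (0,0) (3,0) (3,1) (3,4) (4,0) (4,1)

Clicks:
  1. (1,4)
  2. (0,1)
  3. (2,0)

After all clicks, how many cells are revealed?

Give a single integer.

Answer: 13

Derivation:
Click 1 (1,4) count=0: revealed 12 new [(0,1) (0,2) (0,3) (0,4) (1,1) (1,2) (1,3) (1,4) (2,1) (2,2) (2,3) (2,4)] -> total=12
Click 2 (0,1) count=1: revealed 0 new [(none)] -> total=12
Click 3 (2,0) count=2: revealed 1 new [(2,0)] -> total=13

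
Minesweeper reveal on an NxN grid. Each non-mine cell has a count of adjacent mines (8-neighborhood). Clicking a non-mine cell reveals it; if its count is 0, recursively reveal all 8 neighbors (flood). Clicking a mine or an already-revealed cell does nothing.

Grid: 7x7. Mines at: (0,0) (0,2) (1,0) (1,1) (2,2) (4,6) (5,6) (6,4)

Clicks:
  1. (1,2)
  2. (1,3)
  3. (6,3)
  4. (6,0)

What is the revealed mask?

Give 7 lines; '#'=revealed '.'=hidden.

Answer: ...####
..#####
##.####
#######
######.
######.
####...

Derivation:
Click 1 (1,2) count=3: revealed 1 new [(1,2)] -> total=1
Click 2 (1,3) count=2: revealed 1 new [(1,3)] -> total=2
Click 3 (6,3) count=1: revealed 1 new [(6,3)] -> total=3
Click 4 (6,0) count=0: revealed 35 new [(0,3) (0,4) (0,5) (0,6) (1,4) (1,5) (1,6) (2,0) (2,1) (2,3) (2,4) (2,5) (2,6) (3,0) (3,1) (3,2) (3,3) (3,4) (3,5) (3,6) (4,0) (4,1) (4,2) (4,3) (4,4) (4,5) (5,0) (5,1) (5,2) (5,3) (5,4) (5,5) (6,0) (6,1) (6,2)] -> total=38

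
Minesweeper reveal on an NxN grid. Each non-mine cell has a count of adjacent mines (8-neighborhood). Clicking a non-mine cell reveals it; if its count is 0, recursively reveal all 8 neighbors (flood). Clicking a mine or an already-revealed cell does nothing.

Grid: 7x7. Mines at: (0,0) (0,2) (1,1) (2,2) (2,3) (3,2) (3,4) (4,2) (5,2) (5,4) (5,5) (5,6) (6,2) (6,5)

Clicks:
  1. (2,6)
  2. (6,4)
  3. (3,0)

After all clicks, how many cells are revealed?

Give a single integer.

Answer: 26

Derivation:
Click 1 (2,6) count=0: revealed 15 new [(0,3) (0,4) (0,5) (0,6) (1,3) (1,4) (1,5) (1,6) (2,4) (2,5) (2,6) (3,5) (3,6) (4,5) (4,6)] -> total=15
Click 2 (6,4) count=3: revealed 1 new [(6,4)] -> total=16
Click 3 (3,0) count=0: revealed 10 new [(2,0) (2,1) (3,0) (3,1) (4,0) (4,1) (5,0) (5,1) (6,0) (6,1)] -> total=26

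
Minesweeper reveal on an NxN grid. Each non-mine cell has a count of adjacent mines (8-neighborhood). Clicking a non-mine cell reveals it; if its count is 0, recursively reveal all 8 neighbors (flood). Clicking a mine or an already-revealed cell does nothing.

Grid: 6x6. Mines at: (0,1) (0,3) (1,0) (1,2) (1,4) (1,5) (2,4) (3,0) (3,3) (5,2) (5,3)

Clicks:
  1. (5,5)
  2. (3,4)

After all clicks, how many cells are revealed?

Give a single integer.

Click 1 (5,5) count=0: revealed 6 new [(3,4) (3,5) (4,4) (4,5) (5,4) (5,5)] -> total=6
Click 2 (3,4) count=2: revealed 0 new [(none)] -> total=6

Answer: 6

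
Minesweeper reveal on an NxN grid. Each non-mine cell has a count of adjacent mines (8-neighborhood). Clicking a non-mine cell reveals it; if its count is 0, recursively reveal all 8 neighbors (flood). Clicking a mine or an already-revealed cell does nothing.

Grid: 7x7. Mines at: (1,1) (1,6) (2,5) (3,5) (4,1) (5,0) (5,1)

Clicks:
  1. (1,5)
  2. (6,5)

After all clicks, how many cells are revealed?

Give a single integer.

Click 1 (1,5) count=2: revealed 1 new [(1,5)] -> total=1
Click 2 (6,5) count=0: revealed 28 new [(0,2) (0,3) (0,4) (0,5) (1,2) (1,3) (1,4) (2,2) (2,3) (2,4) (3,2) (3,3) (3,4) (4,2) (4,3) (4,4) (4,5) (4,6) (5,2) (5,3) (5,4) (5,5) (5,6) (6,2) (6,3) (6,4) (6,5) (6,6)] -> total=29

Answer: 29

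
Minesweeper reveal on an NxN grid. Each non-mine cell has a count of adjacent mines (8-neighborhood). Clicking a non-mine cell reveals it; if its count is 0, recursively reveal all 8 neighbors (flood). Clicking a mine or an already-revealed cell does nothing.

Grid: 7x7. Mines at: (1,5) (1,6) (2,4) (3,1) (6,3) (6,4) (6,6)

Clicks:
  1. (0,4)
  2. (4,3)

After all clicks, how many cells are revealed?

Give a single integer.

Answer: 18

Derivation:
Click 1 (0,4) count=1: revealed 1 new [(0,4)] -> total=1
Click 2 (4,3) count=0: revealed 17 new [(2,5) (2,6) (3,2) (3,3) (3,4) (3,5) (3,6) (4,2) (4,3) (4,4) (4,5) (4,6) (5,2) (5,3) (5,4) (5,5) (5,6)] -> total=18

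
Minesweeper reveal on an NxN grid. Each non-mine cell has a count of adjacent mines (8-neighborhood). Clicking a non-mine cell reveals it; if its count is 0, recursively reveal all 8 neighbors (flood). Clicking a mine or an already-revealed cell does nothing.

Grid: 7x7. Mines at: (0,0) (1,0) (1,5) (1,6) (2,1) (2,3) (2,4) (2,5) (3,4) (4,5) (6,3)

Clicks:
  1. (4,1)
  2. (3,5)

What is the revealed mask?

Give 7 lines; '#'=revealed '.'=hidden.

Answer: .......
.......
.......
####.#.
####...
####...
###....

Derivation:
Click 1 (4,1) count=0: revealed 15 new [(3,0) (3,1) (3,2) (3,3) (4,0) (4,1) (4,2) (4,3) (5,0) (5,1) (5,2) (5,3) (6,0) (6,1) (6,2)] -> total=15
Click 2 (3,5) count=4: revealed 1 new [(3,5)] -> total=16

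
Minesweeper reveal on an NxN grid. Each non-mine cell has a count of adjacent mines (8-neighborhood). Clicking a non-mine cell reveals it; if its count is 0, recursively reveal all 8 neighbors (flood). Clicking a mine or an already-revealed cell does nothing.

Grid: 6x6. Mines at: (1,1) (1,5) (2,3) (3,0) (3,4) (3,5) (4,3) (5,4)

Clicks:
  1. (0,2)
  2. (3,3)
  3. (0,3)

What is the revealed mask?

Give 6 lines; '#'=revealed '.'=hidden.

Click 1 (0,2) count=1: revealed 1 new [(0,2)] -> total=1
Click 2 (3,3) count=3: revealed 1 new [(3,3)] -> total=2
Click 3 (0,3) count=0: revealed 5 new [(0,3) (0,4) (1,2) (1,3) (1,4)] -> total=7

Answer: ..###.
..###.
......
...#..
......
......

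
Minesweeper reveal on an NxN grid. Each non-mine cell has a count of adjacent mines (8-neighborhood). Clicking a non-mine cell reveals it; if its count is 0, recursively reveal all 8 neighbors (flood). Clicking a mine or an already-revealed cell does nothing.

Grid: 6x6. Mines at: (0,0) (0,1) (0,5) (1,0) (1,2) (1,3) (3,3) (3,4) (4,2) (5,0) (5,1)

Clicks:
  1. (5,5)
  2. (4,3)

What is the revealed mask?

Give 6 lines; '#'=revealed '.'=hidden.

Click 1 (5,5) count=0: revealed 6 new [(4,3) (4,4) (4,5) (5,3) (5,4) (5,5)] -> total=6
Click 2 (4,3) count=3: revealed 0 new [(none)] -> total=6

Answer: ......
......
......
......
...###
...###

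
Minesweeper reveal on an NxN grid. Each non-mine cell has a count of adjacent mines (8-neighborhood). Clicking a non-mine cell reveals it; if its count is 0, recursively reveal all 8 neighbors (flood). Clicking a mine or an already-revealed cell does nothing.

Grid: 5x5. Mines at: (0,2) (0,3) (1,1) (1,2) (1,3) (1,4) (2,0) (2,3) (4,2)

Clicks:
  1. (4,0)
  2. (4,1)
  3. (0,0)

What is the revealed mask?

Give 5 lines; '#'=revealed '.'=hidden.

Answer: #....
.....
.....
##...
##...

Derivation:
Click 1 (4,0) count=0: revealed 4 new [(3,0) (3,1) (4,0) (4,1)] -> total=4
Click 2 (4,1) count=1: revealed 0 new [(none)] -> total=4
Click 3 (0,0) count=1: revealed 1 new [(0,0)] -> total=5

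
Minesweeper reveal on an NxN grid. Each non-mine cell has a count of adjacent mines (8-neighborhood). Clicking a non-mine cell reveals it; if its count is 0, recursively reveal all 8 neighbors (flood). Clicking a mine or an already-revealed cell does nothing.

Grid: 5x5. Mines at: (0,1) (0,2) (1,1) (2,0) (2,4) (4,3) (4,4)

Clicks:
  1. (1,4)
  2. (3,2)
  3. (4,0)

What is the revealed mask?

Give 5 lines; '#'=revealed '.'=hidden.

Answer: .....
....#
.....
###..
###..

Derivation:
Click 1 (1,4) count=1: revealed 1 new [(1,4)] -> total=1
Click 2 (3,2) count=1: revealed 1 new [(3,2)] -> total=2
Click 3 (4,0) count=0: revealed 5 new [(3,0) (3,1) (4,0) (4,1) (4,2)] -> total=7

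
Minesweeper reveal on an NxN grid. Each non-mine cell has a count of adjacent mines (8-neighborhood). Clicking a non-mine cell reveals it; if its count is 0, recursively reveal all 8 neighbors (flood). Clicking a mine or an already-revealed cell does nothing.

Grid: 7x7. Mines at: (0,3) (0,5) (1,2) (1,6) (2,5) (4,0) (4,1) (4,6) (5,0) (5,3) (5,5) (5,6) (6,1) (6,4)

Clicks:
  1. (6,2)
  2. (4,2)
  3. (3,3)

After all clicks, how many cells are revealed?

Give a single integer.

Answer: 10

Derivation:
Click 1 (6,2) count=2: revealed 1 new [(6,2)] -> total=1
Click 2 (4,2) count=2: revealed 1 new [(4,2)] -> total=2
Click 3 (3,3) count=0: revealed 8 new [(2,2) (2,3) (2,4) (3,2) (3,3) (3,4) (4,3) (4,4)] -> total=10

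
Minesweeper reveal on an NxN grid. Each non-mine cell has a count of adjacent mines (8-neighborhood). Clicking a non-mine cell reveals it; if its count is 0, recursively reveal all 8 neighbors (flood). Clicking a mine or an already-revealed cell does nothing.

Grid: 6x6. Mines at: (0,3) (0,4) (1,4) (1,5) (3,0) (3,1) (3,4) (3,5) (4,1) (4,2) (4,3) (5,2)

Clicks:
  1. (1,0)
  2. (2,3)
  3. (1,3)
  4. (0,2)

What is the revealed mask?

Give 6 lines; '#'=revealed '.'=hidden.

Click 1 (1,0) count=0: revealed 9 new [(0,0) (0,1) (0,2) (1,0) (1,1) (1,2) (2,0) (2,1) (2,2)] -> total=9
Click 2 (2,3) count=2: revealed 1 new [(2,3)] -> total=10
Click 3 (1,3) count=3: revealed 1 new [(1,3)] -> total=11
Click 4 (0,2) count=1: revealed 0 new [(none)] -> total=11

Answer: ###...
####..
####..
......
......
......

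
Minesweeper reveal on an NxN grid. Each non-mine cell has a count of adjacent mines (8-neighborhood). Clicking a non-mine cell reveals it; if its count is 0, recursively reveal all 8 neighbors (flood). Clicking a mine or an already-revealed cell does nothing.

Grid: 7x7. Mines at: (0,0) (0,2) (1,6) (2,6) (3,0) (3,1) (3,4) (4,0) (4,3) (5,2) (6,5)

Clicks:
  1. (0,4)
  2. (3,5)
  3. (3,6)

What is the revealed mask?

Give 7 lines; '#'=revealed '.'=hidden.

Answer: ...###.
...###.
...###.
.....##
.......
.......
.......

Derivation:
Click 1 (0,4) count=0: revealed 9 new [(0,3) (0,4) (0,5) (1,3) (1,4) (1,5) (2,3) (2,4) (2,5)] -> total=9
Click 2 (3,5) count=2: revealed 1 new [(3,5)] -> total=10
Click 3 (3,6) count=1: revealed 1 new [(3,6)] -> total=11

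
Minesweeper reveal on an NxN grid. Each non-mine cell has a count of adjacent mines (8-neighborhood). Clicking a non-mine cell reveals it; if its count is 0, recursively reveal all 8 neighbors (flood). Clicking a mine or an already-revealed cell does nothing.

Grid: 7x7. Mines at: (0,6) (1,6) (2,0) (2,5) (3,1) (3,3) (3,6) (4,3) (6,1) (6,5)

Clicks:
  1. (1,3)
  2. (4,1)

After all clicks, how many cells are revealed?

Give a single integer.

Click 1 (1,3) count=0: revealed 16 new [(0,0) (0,1) (0,2) (0,3) (0,4) (0,5) (1,0) (1,1) (1,2) (1,3) (1,4) (1,5) (2,1) (2,2) (2,3) (2,4)] -> total=16
Click 2 (4,1) count=1: revealed 1 new [(4,1)] -> total=17

Answer: 17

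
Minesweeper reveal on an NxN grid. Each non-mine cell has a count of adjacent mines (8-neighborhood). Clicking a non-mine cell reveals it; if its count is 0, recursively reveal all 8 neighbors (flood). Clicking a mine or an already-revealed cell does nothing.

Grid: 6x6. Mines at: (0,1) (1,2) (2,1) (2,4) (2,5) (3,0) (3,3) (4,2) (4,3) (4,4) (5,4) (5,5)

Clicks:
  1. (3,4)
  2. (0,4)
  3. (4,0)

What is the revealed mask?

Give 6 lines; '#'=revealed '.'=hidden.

Click 1 (3,4) count=5: revealed 1 new [(3,4)] -> total=1
Click 2 (0,4) count=0: revealed 6 new [(0,3) (0,4) (0,5) (1,3) (1,4) (1,5)] -> total=7
Click 3 (4,0) count=1: revealed 1 new [(4,0)] -> total=8

Answer: ...###
...###
......
....#.
#.....
......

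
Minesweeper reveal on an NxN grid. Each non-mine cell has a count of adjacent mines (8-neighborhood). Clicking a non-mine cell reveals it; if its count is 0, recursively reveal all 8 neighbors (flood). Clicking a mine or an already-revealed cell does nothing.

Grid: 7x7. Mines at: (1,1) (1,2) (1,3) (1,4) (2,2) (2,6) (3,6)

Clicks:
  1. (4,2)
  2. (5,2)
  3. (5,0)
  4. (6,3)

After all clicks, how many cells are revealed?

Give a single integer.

Answer: 32

Derivation:
Click 1 (4,2) count=0: revealed 32 new [(2,0) (2,1) (2,3) (2,4) (2,5) (3,0) (3,1) (3,2) (3,3) (3,4) (3,5) (4,0) (4,1) (4,2) (4,3) (4,4) (4,5) (4,6) (5,0) (5,1) (5,2) (5,3) (5,4) (5,5) (5,6) (6,0) (6,1) (6,2) (6,3) (6,4) (6,5) (6,6)] -> total=32
Click 2 (5,2) count=0: revealed 0 new [(none)] -> total=32
Click 3 (5,0) count=0: revealed 0 new [(none)] -> total=32
Click 4 (6,3) count=0: revealed 0 new [(none)] -> total=32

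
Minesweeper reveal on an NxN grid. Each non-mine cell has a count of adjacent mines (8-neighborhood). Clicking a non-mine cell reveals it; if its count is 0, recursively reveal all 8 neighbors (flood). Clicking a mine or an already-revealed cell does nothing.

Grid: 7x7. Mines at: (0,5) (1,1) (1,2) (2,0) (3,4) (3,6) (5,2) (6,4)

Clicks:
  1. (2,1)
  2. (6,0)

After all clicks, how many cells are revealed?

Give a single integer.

Click 1 (2,1) count=3: revealed 1 new [(2,1)] -> total=1
Click 2 (6,0) count=0: revealed 8 new [(3,0) (3,1) (4,0) (4,1) (5,0) (5,1) (6,0) (6,1)] -> total=9

Answer: 9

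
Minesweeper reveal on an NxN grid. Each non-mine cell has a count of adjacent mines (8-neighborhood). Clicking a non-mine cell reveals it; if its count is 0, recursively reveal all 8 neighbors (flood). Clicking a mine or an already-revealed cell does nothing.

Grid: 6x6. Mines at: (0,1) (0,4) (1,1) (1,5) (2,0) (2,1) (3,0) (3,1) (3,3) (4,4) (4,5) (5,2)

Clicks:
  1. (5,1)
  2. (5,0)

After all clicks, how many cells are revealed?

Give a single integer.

Click 1 (5,1) count=1: revealed 1 new [(5,1)] -> total=1
Click 2 (5,0) count=0: revealed 3 new [(4,0) (4,1) (5,0)] -> total=4

Answer: 4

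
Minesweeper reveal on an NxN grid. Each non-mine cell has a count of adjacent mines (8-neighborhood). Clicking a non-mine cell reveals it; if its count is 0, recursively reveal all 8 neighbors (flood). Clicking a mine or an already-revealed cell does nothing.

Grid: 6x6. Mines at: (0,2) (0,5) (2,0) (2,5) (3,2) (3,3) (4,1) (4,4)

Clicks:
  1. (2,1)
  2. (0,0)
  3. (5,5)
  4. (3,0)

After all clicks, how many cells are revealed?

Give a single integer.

Click 1 (2,1) count=2: revealed 1 new [(2,1)] -> total=1
Click 2 (0,0) count=0: revealed 4 new [(0,0) (0,1) (1,0) (1,1)] -> total=5
Click 3 (5,5) count=1: revealed 1 new [(5,5)] -> total=6
Click 4 (3,0) count=2: revealed 1 new [(3,0)] -> total=7

Answer: 7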